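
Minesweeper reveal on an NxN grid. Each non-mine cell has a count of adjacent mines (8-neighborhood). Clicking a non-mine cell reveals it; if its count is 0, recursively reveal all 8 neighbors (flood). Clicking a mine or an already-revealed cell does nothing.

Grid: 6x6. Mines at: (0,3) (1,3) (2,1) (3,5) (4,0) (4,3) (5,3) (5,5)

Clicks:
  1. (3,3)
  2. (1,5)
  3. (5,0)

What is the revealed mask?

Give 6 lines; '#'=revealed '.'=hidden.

Click 1 (3,3) count=1: revealed 1 new [(3,3)] -> total=1
Click 2 (1,5) count=0: revealed 6 new [(0,4) (0,5) (1,4) (1,5) (2,4) (2,5)] -> total=7
Click 3 (5,0) count=1: revealed 1 new [(5,0)] -> total=8

Answer: ....##
....##
....##
...#..
......
#.....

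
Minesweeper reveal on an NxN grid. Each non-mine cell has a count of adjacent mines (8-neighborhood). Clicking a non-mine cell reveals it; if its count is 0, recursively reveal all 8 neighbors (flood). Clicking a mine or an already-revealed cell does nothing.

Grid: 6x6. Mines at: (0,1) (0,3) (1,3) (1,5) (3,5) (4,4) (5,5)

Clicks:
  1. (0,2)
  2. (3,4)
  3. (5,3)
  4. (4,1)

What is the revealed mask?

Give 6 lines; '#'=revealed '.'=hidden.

Answer: ..#...
###...
####..
#####.
####..
####..

Derivation:
Click 1 (0,2) count=3: revealed 1 new [(0,2)] -> total=1
Click 2 (3,4) count=2: revealed 1 new [(3,4)] -> total=2
Click 3 (5,3) count=1: revealed 1 new [(5,3)] -> total=3
Click 4 (4,1) count=0: revealed 18 new [(1,0) (1,1) (1,2) (2,0) (2,1) (2,2) (2,3) (3,0) (3,1) (3,2) (3,3) (4,0) (4,1) (4,2) (4,3) (5,0) (5,1) (5,2)] -> total=21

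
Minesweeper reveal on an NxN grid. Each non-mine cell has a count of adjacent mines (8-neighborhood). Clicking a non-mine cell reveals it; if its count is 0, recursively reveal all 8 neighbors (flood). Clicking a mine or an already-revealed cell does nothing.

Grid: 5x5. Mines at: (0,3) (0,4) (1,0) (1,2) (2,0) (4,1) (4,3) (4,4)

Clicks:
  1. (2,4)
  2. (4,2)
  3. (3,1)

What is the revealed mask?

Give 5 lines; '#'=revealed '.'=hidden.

Answer: .....
...##
...##
.#.##
..#..

Derivation:
Click 1 (2,4) count=0: revealed 6 new [(1,3) (1,4) (2,3) (2,4) (3,3) (3,4)] -> total=6
Click 2 (4,2) count=2: revealed 1 new [(4,2)] -> total=7
Click 3 (3,1) count=2: revealed 1 new [(3,1)] -> total=8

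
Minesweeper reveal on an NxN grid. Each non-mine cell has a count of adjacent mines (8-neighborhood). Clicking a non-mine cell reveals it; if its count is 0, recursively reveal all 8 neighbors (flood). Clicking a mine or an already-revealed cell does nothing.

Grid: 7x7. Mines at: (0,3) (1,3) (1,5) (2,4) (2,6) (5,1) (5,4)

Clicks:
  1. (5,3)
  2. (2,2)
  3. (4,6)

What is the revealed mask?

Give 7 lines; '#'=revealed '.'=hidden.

Click 1 (5,3) count=1: revealed 1 new [(5,3)] -> total=1
Click 2 (2,2) count=1: revealed 1 new [(2,2)] -> total=2
Click 3 (4,6) count=0: revealed 8 new [(3,5) (3,6) (4,5) (4,6) (5,5) (5,6) (6,5) (6,6)] -> total=10

Answer: .......
.......
..#....
.....##
.....##
...#.##
.....##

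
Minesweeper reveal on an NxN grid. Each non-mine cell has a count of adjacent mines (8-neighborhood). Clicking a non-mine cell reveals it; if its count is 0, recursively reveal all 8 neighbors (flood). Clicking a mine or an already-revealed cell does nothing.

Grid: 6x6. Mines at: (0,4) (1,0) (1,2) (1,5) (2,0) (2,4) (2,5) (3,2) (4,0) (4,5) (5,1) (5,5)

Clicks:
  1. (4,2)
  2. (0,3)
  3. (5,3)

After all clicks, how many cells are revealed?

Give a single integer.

Answer: 7

Derivation:
Click 1 (4,2) count=2: revealed 1 new [(4,2)] -> total=1
Click 2 (0,3) count=2: revealed 1 new [(0,3)] -> total=2
Click 3 (5,3) count=0: revealed 5 new [(4,3) (4,4) (5,2) (5,3) (5,4)] -> total=7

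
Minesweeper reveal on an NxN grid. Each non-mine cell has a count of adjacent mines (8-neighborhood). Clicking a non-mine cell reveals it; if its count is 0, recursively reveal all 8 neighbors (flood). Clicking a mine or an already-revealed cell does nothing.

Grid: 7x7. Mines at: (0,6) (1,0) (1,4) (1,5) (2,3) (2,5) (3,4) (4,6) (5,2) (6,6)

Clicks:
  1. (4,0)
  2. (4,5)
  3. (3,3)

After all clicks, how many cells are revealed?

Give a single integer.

Click 1 (4,0) count=0: revealed 13 new [(2,0) (2,1) (2,2) (3,0) (3,1) (3,2) (4,0) (4,1) (4,2) (5,0) (5,1) (6,0) (6,1)] -> total=13
Click 2 (4,5) count=2: revealed 1 new [(4,5)] -> total=14
Click 3 (3,3) count=2: revealed 1 new [(3,3)] -> total=15

Answer: 15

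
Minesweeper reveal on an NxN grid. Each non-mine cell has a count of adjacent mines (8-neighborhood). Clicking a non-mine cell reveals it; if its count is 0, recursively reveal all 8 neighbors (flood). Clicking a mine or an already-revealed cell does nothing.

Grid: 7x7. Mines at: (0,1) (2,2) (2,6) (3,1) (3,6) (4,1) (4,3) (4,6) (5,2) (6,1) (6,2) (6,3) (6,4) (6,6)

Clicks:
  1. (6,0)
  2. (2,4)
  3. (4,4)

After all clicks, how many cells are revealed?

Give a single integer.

Answer: 18

Derivation:
Click 1 (6,0) count=1: revealed 1 new [(6,0)] -> total=1
Click 2 (2,4) count=0: revealed 16 new [(0,2) (0,3) (0,4) (0,5) (0,6) (1,2) (1,3) (1,4) (1,5) (1,6) (2,3) (2,4) (2,5) (3,3) (3,4) (3,5)] -> total=17
Click 3 (4,4) count=1: revealed 1 new [(4,4)] -> total=18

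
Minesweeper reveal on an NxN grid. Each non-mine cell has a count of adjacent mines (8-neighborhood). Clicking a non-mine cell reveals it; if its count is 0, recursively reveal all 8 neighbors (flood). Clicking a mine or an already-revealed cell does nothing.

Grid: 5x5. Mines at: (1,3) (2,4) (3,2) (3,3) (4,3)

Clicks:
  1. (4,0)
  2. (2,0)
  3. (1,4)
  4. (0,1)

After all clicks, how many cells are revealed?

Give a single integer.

Answer: 14

Derivation:
Click 1 (4,0) count=0: revealed 13 new [(0,0) (0,1) (0,2) (1,0) (1,1) (1,2) (2,0) (2,1) (2,2) (3,0) (3,1) (4,0) (4,1)] -> total=13
Click 2 (2,0) count=0: revealed 0 new [(none)] -> total=13
Click 3 (1,4) count=2: revealed 1 new [(1,4)] -> total=14
Click 4 (0,1) count=0: revealed 0 new [(none)] -> total=14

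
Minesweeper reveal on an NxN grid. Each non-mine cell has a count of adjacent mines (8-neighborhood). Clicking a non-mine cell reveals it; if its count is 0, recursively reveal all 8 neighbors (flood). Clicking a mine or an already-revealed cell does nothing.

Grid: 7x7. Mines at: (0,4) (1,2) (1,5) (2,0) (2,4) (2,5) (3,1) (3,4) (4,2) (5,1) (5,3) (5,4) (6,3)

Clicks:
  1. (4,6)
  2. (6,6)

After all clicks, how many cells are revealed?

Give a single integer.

Answer: 8

Derivation:
Click 1 (4,6) count=0: revealed 8 new [(3,5) (3,6) (4,5) (4,6) (5,5) (5,6) (6,5) (6,6)] -> total=8
Click 2 (6,6) count=0: revealed 0 new [(none)] -> total=8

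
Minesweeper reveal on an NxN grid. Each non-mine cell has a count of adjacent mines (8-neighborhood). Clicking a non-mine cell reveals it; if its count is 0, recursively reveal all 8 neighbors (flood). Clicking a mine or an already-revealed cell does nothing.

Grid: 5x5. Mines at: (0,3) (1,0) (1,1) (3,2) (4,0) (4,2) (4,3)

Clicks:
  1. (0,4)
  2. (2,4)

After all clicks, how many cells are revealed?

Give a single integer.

Click 1 (0,4) count=1: revealed 1 new [(0,4)] -> total=1
Click 2 (2,4) count=0: revealed 6 new [(1,3) (1,4) (2,3) (2,4) (3,3) (3,4)] -> total=7

Answer: 7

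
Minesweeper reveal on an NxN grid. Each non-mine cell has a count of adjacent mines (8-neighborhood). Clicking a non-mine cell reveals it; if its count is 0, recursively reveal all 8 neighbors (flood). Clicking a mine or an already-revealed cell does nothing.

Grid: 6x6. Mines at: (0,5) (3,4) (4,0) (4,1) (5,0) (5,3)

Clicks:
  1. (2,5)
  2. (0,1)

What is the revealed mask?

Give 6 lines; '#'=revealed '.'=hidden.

Click 1 (2,5) count=1: revealed 1 new [(2,5)] -> total=1
Click 2 (0,1) count=0: revealed 19 new [(0,0) (0,1) (0,2) (0,3) (0,4) (1,0) (1,1) (1,2) (1,3) (1,4) (2,0) (2,1) (2,2) (2,3) (2,4) (3,0) (3,1) (3,2) (3,3)] -> total=20

Answer: #####.
#####.
######
####..
......
......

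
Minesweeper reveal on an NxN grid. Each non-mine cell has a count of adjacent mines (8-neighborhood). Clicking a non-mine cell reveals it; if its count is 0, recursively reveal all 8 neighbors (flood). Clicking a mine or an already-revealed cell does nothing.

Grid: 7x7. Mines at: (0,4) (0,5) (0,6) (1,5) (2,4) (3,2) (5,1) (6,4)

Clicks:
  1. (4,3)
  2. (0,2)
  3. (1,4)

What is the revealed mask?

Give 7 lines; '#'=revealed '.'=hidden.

Click 1 (4,3) count=1: revealed 1 new [(4,3)] -> total=1
Click 2 (0,2) count=0: revealed 16 new [(0,0) (0,1) (0,2) (0,3) (1,0) (1,1) (1,2) (1,3) (2,0) (2,1) (2,2) (2,3) (3,0) (3,1) (4,0) (4,1)] -> total=17
Click 3 (1,4) count=4: revealed 1 new [(1,4)] -> total=18

Answer: ####...
#####..
####...
##.....
##.#...
.......
.......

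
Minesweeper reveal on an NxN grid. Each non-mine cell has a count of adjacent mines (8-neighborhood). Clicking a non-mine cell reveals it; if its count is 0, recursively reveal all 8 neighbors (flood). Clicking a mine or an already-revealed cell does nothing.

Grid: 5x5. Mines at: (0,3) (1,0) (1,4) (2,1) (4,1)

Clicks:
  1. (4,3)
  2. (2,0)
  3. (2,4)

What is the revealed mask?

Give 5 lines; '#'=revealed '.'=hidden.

Answer: .....
.....
#.###
..###
..###

Derivation:
Click 1 (4,3) count=0: revealed 9 new [(2,2) (2,3) (2,4) (3,2) (3,3) (3,4) (4,2) (4,3) (4,4)] -> total=9
Click 2 (2,0) count=2: revealed 1 new [(2,0)] -> total=10
Click 3 (2,4) count=1: revealed 0 new [(none)] -> total=10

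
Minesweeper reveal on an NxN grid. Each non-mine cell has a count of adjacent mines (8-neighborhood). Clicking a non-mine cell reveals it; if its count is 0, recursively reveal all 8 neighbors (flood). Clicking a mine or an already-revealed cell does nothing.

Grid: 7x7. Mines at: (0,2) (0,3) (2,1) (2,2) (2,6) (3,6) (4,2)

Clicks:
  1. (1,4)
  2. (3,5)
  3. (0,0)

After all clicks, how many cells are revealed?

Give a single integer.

Answer: 6

Derivation:
Click 1 (1,4) count=1: revealed 1 new [(1,4)] -> total=1
Click 2 (3,5) count=2: revealed 1 new [(3,5)] -> total=2
Click 3 (0,0) count=0: revealed 4 new [(0,0) (0,1) (1,0) (1,1)] -> total=6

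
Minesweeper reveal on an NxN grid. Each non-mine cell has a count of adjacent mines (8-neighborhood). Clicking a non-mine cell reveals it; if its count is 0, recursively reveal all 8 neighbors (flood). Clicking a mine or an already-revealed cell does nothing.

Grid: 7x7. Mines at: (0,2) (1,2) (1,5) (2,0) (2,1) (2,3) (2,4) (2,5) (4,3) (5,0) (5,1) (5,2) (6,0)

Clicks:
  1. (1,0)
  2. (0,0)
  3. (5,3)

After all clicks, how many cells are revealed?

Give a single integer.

Click 1 (1,0) count=2: revealed 1 new [(1,0)] -> total=1
Click 2 (0,0) count=0: revealed 3 new [(0,0) (0,1) (1,1)] -> total=4
Click 3 (5,3) count=2: revealed 1 new [(5,3)] -> total=5

Answer: 5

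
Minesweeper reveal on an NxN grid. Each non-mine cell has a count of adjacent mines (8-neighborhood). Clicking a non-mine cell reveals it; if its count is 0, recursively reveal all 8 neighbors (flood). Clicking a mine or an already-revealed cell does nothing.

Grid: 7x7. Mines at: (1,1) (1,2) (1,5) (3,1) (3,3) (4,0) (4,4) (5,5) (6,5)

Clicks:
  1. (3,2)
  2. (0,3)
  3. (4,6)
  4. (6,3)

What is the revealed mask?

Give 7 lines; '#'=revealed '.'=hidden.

Answer: ...#...
.......
.......
..#....
.###..#
#####..
#####..

Derivation:
Click 1 (3,2) count=2: revealed 1 new [(3,2)] -> total=1
Click 2 (0,3) count=1: revealed 1 new [(0,3)] -> total=2
Click 3 (4,6) count=1: revealed 1 new [(4,6)] -> total=3
Click 4 (6,3) count=0: revealed 13 new [(4,1) (4,2) (4,3) (5,0) (5,1) (5,2) (5,3) (5,4) (6,0) (6,1) (6,2) (6,3) (6,4)] -> total=16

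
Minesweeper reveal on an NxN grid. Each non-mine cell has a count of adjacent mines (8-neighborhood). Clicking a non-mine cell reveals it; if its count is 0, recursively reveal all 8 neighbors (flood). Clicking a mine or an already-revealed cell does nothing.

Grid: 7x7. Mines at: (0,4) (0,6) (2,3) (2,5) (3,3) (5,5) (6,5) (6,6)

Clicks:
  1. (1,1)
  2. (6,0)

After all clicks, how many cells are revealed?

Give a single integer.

Answer: 29

Derivation:
Click 1 (1,1) count=0: revealed 29 new [(0,0) (0,1) (0,2) (0,3) (1,0) (1,1) (1,2) (1,3) (2,0) (2,1) (2,2) (3,0) (3,1) (3,2) (4,0) (4,1) (4,2) (4,3) (4,4) (5,0) (5,1) (5,2) (5,3) (5,4) (6,0) (6,1) (6,2) (6,3) (6,4)] -> total=29
Click 2 (6,0) count=0: revealed 0 new [(none)] -> total=29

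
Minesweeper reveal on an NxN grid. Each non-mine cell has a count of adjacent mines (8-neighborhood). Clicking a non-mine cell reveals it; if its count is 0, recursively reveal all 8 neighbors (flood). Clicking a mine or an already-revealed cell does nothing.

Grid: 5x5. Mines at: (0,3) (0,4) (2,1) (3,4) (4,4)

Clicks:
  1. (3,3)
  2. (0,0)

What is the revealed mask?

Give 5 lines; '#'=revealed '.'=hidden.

Answer: ###..
###..
.....
...#.
.....

Derivation:
Click 1 (3,3) count=2: revealed 1 new [(3,3)] -> total=1
Click 2 (0,0) count=0: revealed 6 new [(0,0) (0,1) (0,2) (1,0) (1,1) (1,2)] -> total=7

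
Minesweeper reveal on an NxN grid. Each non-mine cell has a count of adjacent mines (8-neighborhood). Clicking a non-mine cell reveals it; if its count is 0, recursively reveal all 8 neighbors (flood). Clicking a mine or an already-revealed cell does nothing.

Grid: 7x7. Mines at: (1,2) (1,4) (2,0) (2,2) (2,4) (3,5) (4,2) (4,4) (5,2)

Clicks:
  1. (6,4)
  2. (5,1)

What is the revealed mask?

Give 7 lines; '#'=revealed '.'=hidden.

Answer: .......
.......
.......
.......
.....##
.#.####
...####

Derivation:
Click 1 (6,4) count=0: revealed 10 new [(4,5) (4,6) (5,3) (5,4) (5,5) (5,6) (6,3) (6,4) (6,5) (6,6)] -> total=10
Click 2 (5,1) count=2: revealed 1 new [(5,1)] -> total=11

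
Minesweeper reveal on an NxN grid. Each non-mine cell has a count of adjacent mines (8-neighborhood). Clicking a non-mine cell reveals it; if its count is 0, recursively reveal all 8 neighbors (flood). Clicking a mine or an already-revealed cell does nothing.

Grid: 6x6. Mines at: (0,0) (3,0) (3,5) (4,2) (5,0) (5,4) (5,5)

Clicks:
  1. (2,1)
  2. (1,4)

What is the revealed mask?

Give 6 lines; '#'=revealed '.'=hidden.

Click 1 (2,1) count=1: revealed 1 new [(2,1)] -> total=1
Click 2 (1,4) count=0: revealed 18 new [(0,1) (0,2) (0,3) (0,4) (0,5) (1,1) (1,2) (1,3) (1,4) (1,5) (2,2) (2,3) (2,4) (2,5) (3,1) (3,2) (3,3) (3,4)] -> total=19

Answer: .#####
.#####
.#####
.####.
......
......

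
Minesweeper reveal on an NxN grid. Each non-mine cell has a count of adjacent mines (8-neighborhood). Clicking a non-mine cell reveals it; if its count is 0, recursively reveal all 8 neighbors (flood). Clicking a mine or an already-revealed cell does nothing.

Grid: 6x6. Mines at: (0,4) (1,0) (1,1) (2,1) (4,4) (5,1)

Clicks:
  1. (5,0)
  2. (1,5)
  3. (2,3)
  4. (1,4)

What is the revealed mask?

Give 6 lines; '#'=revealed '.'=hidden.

Click 1 (5,0) count=1: revealed 1 new [(5,0)] -> total=1
Click 2 (1,5) count=1: revealed 1 new [(1,5)] -> total=2
Click 3 (2,3) count=0: revealed 11 new [(1,2) (1,3) (1,4) (2,2) (2,3) (2,4) (2,5) (3,2) (3,3) (3,4) (3,5)] -> total=13
Click 4 (1,4) count=1: revealed 0 new [(none)] -> total=13

Answer: ......
..####
..####
..####
......
#.....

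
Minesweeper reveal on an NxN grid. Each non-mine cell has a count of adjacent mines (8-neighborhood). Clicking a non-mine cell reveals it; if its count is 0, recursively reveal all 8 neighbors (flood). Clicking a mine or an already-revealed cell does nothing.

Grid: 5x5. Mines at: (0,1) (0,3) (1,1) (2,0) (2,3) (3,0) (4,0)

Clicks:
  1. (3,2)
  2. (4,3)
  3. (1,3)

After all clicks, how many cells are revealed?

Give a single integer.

Answer: 9

Derivation:
Click 1 (3,2) count=1: revealed 1 new [(3,2)] -> total=1
Click 2 (4,3) count=0: revealed 7 new [(3,1) (3,3) (3,4) (4,1) (4,2) (4,3) (4,4)] -> total=8
Click 3 (1,3) count=2: revealed 1 new [(1,3)] -> total=9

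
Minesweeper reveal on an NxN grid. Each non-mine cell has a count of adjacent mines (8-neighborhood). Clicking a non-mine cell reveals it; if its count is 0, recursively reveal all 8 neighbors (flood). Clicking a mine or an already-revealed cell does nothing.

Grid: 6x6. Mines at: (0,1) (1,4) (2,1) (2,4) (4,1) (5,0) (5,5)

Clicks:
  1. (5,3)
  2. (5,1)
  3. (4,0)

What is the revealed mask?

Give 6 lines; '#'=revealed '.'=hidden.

Click 1 (5,3) count=0: revealed 9 new [(3,2) (3,3) (3,4) (4,2) (4,3) (4,4) (5,2) (5,3) (5,4)] -> total=9
Click 2 (5,1) count=2: revealed 1 new [(5,1)] -> total=10
Click 3 (4,0) count=2: revealed 1 new [(4,0)] -> total=11

Answer: ......
......
......
..###.
#.###.
.####.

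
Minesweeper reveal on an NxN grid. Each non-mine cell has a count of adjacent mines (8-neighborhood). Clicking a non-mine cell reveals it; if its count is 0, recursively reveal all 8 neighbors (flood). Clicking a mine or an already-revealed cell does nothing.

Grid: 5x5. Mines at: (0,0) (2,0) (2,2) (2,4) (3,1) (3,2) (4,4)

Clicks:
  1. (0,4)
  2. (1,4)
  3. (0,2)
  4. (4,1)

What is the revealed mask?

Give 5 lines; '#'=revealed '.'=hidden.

Answer: .####
.####
.....
.....
.#...

Derivation:
Click 1 (0,4) count=0: revealed 8 new [(0,1) (0,2) (0,3) (0,4) (1,1) (1,2) (1,3) (1,4)] -> total=8
Click 2 (1,4) count=1: revealed 0 new [(none)] -> total=8
Click 3 (0,2) count=0: revealed 0 new [(none)] -> total=8
Click 4 (4,1) count=2: revealed 1 new [(4,1)] -> total=9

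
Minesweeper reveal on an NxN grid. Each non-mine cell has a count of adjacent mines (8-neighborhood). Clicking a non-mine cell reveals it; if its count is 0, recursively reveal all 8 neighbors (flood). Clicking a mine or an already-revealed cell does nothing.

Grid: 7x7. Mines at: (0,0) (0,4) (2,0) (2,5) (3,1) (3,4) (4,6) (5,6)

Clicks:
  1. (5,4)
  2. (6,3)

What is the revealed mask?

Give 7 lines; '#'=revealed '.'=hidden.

Answer: .......
.......
.......
.......
######.
######.
######.

Derivation:
Click 1 (5,4) count=0: revealed 18 new [(4,0) (4,1) (4,2) (4,3) (4,4) (4,5) (5,0) (5,1) (5,2) (5,3) (5,4) (5,5) (6,0) (6,1) (6,2) (6,3) (6,4) (6,5)] -> total=18
Click 2 (6,3) count=0: revealed 0 new [(none)] -> total=18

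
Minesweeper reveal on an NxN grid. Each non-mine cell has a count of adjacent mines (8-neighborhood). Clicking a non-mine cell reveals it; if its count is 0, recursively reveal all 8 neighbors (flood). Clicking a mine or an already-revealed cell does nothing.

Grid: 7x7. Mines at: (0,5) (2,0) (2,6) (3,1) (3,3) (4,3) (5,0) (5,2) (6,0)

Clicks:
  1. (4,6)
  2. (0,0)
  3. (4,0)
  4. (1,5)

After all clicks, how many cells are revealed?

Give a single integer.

Click 1 (4,6) count=0: revealed 14 new [(3,4) (3,5) (3,6) (4,4) (4,5) (4,6) (5,3) (5,4) (5,5) (5,6) (6,3) (6,4) (6,5) (6,6)] -> total=14
Click 2 (0,0) count=0: revealed 14 new [(0,0) (0,1) (0,2) (0,3) (0,4) (1,0) (1,1) (1,2) (1,3) (1,4) (2,1) (2,2) (2,3) (2,4)] -> total=28
Click 3 (4,0) count=2: revealed 1 new [(4,0)] -> total=29
Click 4 (1,5) count=2: revealed 1 new [(1,5)] -> total=30

Answer: 30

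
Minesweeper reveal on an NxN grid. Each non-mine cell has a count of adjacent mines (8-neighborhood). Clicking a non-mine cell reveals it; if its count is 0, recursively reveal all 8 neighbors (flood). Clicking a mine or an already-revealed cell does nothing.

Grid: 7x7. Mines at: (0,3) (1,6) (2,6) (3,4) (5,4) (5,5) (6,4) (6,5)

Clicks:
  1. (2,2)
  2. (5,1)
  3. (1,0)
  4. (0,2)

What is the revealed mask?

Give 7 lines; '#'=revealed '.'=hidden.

Answer: ###....
####...
####...
####...
####...
####...
####...

Derivation:
Click 1 (2,2) count=0: revealed 27 new [(0,0) (0,1) (0,2) (1,0) (1,1) (1,2) (1,3) (2,0) (2,1) (2,2) (2,3) (3,0) (3,1) (3,2) (3,3) (4,0) (4,1) (4,2) (4,3) (5,0) (5,1) (5,2) (5,3) (6,0) (6,1) (6,2) (6,3)] -> total=27
Click 2 (5,1) count=0: revealed 0 new [(none)] -> total=27
Click 3 (1,0) count=0: revealed 0 new [(none)] -> total=27
Click 4 (0,2) count=1: revealed 0 new [(none)] -> total=27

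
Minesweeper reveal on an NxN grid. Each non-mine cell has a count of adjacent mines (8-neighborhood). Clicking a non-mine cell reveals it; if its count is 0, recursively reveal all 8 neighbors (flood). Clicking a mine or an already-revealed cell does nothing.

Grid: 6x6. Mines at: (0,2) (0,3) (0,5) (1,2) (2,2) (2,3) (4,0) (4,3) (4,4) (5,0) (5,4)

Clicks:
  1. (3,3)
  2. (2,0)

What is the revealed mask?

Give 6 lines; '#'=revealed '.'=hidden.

Answer: ##....
##....
##....
##.#..
......
......

Derivation:
Click 1 (3,3) count=4: revealed 1 new [(3,3)] -> total=1
Click 2 (2,0) count=0: revealed 8 new [(0,0) (0,1) (1,0) (1,1) (2,0) (2,1) (3,0) (3,1)] -> total=9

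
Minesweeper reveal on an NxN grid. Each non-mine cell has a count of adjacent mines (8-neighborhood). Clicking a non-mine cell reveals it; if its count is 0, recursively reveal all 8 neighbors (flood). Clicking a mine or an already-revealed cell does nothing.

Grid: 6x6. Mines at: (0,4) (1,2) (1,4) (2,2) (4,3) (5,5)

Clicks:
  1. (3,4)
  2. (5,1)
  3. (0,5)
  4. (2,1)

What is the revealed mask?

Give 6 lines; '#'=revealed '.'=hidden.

Answer: ##...#
##....
##....
###.#.
###...
###...

Derivation:
Click 1 (3,4) count=1: revealed 1 new [(3,4)] -> total=1
Click 2 (5,1) count=0: revealed 15 new [(0,0) (0,1) (1,0) (1,1) (2,0) (2,1) (3,0) (3,1) (3,2) (4,0) (4,1) (4,2) (5,0) (5,1) (5,2)] -> total=16
Click 3 (0,5) count=2: revealed 1 new [(0,5)] -> total=17
Click 4 (2,1) count=2: revealed 0 new [(none)] -> total=17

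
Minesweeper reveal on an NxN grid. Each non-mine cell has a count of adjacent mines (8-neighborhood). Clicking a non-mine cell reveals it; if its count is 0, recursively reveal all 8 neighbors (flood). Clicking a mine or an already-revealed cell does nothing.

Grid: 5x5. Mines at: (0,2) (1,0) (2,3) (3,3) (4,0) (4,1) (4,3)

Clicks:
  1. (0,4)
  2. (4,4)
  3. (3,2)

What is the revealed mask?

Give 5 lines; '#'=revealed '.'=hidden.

Click 1 (0,4) count=0: revealed 4 new [(0,3) (0,4) (1,3) (1,4)] -> total=4
Click 2 (4,4) count=2: revealed 1 new [(4,4)] -> total=5
Click 3 (3,2) count=4: revealed 1 new [(3,2)] -> total=6

Answer: ...##
...##
.....
..#..
....#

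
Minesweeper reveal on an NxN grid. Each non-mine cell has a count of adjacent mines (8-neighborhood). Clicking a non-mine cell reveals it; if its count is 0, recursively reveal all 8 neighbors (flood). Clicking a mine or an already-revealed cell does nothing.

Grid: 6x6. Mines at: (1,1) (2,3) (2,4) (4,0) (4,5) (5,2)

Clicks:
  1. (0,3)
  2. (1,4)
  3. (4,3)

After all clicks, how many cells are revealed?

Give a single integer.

Click 1 (0,3) count=0: revealed 8 new [(0,2) (0,3) (0,4) (0,5) (1,2) (1,3) (1,4) (1,5)] -> total=8
Click 2 (1,4) count=2: revealed 0 new [(none)] -> total=8
Click 3 (4,3) count=1: revealed 1 new [(4,3)] -> total=9

Answer: 9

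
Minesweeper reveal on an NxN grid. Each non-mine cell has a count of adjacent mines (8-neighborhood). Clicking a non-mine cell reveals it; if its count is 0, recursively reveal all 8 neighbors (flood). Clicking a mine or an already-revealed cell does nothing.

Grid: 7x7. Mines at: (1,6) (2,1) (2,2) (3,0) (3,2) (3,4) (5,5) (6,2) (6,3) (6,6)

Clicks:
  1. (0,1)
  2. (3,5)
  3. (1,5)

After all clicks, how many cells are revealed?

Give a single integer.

Click 1 (0,1) count=0: revealed 15 new [(0,0) (0,1) (0,2) (0,3) (0,4) (0,5) (1,0) (1,1) (1,2) (1,3) (1,4) (1,5) (2,3) (2,4) (2,5)] -> total=15
Click 2 (3,5) count=1: revealed 1 new [(3,5)] -> total=16
Click 3 (1,5) count=1: revealed 0 new [(none)] -> total=16

Answer: 16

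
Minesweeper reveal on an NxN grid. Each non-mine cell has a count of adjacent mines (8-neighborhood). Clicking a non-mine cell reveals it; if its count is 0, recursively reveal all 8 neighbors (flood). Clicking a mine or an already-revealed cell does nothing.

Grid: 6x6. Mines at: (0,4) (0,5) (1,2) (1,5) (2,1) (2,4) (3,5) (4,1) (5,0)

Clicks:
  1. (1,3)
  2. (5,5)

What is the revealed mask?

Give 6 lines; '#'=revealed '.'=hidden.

Answer: ......
...#..
......
..###.
..####
..####

Derivation:
Click 1 (1,3) count=3: revealed 1 new [(1,3)] -> total=1
Click 2 (5,5) count=0: revealed 11 new [(3,2) (3,3) (3,4) (4,2) (4,3) (4,4) (4,5) (5,2) (5,3) (5,4) (5,5)] -> total=12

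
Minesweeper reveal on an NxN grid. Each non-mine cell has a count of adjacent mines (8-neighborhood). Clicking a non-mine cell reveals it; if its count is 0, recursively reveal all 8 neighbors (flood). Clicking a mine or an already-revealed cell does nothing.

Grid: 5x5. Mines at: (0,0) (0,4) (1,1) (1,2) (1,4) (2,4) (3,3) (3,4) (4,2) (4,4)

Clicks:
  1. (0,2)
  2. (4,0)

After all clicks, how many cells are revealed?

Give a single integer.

Answer: 7

Derivation:
Click 1 (0,2) count=2: revealed 1 new [(0,2)] -> total=1
Click 2 (4,0) count=0: revealed 6 new [(2,0) (2,1) (3,0) (3,1) (4,0) (4,1)] -> total=7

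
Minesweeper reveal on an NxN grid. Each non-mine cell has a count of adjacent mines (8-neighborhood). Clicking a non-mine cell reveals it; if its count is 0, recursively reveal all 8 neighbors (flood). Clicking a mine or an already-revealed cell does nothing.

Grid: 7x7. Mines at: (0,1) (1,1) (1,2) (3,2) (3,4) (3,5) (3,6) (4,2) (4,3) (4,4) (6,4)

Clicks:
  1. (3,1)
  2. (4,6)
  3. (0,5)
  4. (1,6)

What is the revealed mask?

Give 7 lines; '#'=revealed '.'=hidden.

Answer: ...####
...####
...####
.#.....
......#
.......
.......

Derivation:
Click 1 (3,1) count=2: revealed 1 new [(3,1)] -> total=1
Click 2 (4,6) count=2: revealed 1 new [(4,6)] -> total=2
Click 3 (0,5) count=0: revealed 12 new [(0,3) (0,4) (0,5) (0,6) (1,3) (1,4) (1,5) (1,6) (2,3) (2,4) (2,5) (2,6)] -> total=14
Click 4 (1,6) count=0: revealed 0 new [(none)] -> total=14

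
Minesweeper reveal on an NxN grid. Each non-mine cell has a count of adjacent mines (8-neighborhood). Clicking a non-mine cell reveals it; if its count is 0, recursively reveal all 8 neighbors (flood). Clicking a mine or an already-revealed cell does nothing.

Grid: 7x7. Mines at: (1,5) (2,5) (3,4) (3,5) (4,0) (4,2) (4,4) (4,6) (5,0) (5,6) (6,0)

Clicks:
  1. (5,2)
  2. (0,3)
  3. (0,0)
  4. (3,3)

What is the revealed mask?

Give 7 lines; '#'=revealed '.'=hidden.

Answer: #####..
#####..
#####..
####...
.......
..#....
.......

Derivation:
Click 1 (5,2) count=1: revealed 1 new [(5,2)] -> total=1
Click 2 (0,3) count=0: revealed 19 new [(0,0) (0,1) (0,2) (0,3) (0,4) (1,0) (1,1) (1,2) (1,3) (1,4) (2,0) (2,1) (2,2) (2,3) (2,4) (3,0) (3,1) (3,2) (3,3)] -> total=20
Click 3 (0,0) count=0: revealed 0 new [(none)] -> total=20
Click 4 (3,3) count=3: revealed 0 new [(none)] -> total=20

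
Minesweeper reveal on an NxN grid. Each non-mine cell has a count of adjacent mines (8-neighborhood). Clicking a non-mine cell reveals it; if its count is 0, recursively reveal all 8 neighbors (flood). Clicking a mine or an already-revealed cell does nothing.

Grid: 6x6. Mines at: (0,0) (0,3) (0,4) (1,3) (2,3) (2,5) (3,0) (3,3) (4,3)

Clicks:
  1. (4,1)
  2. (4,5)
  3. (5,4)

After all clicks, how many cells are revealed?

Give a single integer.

Answer: 7

Derivation:
Click 1 (4,1) count=1: revealed 1 new [(4,1)] -> total=1
Click 2 (4,5) count=0: revealed 6 new [(3,4) (3,5) (4,4) (4,5) (5,4) (5,5)] -> total=7
Click 3 (5,4) count=1: revealed 0 new [(none)] -> total=7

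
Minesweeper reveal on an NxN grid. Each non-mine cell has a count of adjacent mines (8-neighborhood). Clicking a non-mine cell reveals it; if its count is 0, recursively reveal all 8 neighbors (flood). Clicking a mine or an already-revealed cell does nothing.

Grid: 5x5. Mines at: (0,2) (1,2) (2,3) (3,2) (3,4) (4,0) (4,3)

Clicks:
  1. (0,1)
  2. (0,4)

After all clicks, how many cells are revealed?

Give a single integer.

Click 1 (0,1) count=2: revealed 1 new [(0,1)] -> total=1
Click 2 (0,4) count=0: revealed 4 new [(0,3) (0,4) (1,3) (1,4)] -> total=5

Answer: 5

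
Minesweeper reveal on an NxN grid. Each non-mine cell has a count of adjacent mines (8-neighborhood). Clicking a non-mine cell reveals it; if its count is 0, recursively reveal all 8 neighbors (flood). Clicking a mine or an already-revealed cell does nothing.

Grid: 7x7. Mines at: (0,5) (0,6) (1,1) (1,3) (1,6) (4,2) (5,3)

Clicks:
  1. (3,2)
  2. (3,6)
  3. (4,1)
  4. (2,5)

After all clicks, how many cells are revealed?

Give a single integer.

Answer: 20

Derivation:
Click 1 (3,2) count=1: revealed 1 new [(3,2)] -> total=1
Click 2 (3,6) count=0: revealed 18 new [(2,3) (2,4) (2,5) (2,6) (3,3) (3,4) (3,5) (3,6) (4,3) (4,4) (4,5) (4,6) (5,4) (5,5) (5,6) (6,4) (6,5) (6,6)] -> total=19
Click 3 (4,1) count=1: revealed 1 new [(4,1)] -> total=20
Click 4 (2,5) count=1: revealed 0 new [(none)] -> total=20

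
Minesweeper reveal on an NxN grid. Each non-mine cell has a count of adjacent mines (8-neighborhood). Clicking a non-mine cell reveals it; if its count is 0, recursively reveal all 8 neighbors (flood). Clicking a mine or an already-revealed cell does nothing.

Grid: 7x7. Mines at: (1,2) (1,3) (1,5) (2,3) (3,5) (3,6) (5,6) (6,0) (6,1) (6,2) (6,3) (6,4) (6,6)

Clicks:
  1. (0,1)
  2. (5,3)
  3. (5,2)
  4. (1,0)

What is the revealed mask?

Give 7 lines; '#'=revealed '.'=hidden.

Click 1 (0,1) count=1: revealed 1 new [(0,1)] -> total=1
Click 2 (5,3) count=3: revealed 1 new [(5,3)] -> total=2
Click 3 (5,2) count=3: revealed 1 new [(5,2)] -> total=3
Click 4 (1,0) count=0: revealed 19 new [(0,0) (1,0) (1,1) (2,0) (2,1) (2,2) (3,0) (3,1) (3,2) (3,3) (3,4) (4,0) (4,1) (4,2) (4,3) (4,4) (5,0) (5,1) (5,4)] -> total=22

Answer: ##.....
##.....
###....
#####..
#####..
#####..
.......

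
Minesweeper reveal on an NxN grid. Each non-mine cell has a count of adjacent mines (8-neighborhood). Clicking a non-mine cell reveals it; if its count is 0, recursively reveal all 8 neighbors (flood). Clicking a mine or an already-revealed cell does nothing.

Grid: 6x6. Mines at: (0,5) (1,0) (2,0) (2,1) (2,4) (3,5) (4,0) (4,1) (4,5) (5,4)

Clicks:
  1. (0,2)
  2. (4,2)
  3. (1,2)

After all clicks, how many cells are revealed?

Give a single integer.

Answer: 9

Derivation:
Click 1 (0,2) count=0: revealed 8 new [(0,1) (0,2) (0,3) (0,4) (1,1) (1,2) (1,3) (1,4)] -> total=8
Click 2 (4,2) count=1: revealed 1 new [(4,2)] -> total=9
Click 3 (1,2) count=1: revealed 0 new [(none)] -> total=9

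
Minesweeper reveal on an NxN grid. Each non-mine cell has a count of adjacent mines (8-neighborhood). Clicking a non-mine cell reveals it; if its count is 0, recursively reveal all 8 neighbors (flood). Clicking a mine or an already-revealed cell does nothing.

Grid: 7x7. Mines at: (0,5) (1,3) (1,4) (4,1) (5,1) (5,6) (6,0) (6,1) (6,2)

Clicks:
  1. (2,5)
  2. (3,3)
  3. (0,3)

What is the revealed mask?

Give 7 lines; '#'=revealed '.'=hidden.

Answer: ...#...
.....##
..#####
..#####
..#####
..####.
...###.

Derivation:
Click 1 (2,5) count=1: revealed 1 new [(2,5)] -> total=1
Click 2 (3,3) count=0: revealed 23 new [(1,5) (1,6) (2,2) (2,3) (2,4) (2,6) (3,2) (3,3) (3,4) (3,5) (3,6) (4,2) (4,3) (4,4) (4,5) (4,6) (5,2) (5,3) (5,4) (5,5) (6,3) (6,4) (6,5)] -> total=24
Click 3 (0,3) count=2: revealed 1 new [(0,3)] -> total=25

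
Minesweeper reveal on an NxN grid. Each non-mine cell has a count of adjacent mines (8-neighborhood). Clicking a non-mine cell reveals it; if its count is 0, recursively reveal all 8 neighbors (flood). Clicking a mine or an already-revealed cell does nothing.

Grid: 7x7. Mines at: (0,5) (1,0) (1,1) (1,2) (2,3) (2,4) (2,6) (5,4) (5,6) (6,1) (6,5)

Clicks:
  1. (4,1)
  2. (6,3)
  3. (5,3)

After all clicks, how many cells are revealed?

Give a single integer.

Click 1 (4,1) count=0: revealed 15 new [(2,0) (2,1) (2,2) (3,0) (3,1) (3,2) (3,3) (4,0) (4,1) (4,2) (4,3) (5,0) (5,1) (5,2) (5,3)] -> total=15
Click 2 (6,3) count=1: revealed 1 new [(6,3)] -> total=16
Click 3 (5,3) count=1: revealed 0 new [(none)] -> total=16

Answer: 16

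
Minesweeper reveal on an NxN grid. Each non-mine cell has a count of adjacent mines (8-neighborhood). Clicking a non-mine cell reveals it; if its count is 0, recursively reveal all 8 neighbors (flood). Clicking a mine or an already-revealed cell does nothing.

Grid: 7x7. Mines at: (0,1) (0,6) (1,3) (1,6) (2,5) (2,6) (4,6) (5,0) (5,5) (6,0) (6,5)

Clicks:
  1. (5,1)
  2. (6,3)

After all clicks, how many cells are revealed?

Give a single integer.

Click 1 (5,1) count=2: revealed 1 new [(5,1)] -> total=1
Click 2 (6,3) count=0: revealed 25 new [(1,0) (1,1) (1,2) (2,0) (2,1) (2,2) (2,3) (2,4) (3,0) (3,1) (3,2) (3,3) (3,4) (4,0) (4,1) (4,2) (4,3) (4,4) (5,2) (5,3) (5,4) (6,1) (6,2) (6,3) (6,4)] -> total=26

Answer: 26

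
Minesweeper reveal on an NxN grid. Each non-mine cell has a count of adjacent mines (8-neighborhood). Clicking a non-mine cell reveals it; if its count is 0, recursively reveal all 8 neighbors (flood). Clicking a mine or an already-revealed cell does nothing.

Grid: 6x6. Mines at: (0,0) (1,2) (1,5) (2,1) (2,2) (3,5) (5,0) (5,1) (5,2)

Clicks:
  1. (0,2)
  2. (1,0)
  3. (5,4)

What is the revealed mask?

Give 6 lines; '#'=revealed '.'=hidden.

Answer: ..#...
#.....
......
......
...###
...###

Derivation:
Click 1 (0,2) count=1: revealed 1 new [(0,2)] -> total=1
Click 2 (1,0) count=2: revealed 1 new [(1,0)] -> total=2
Click 3 (5,4) count=0: revealed 6 new [(4,3) (4,4) (4,5) (5,3) (5,4) (5,5)] -> total=8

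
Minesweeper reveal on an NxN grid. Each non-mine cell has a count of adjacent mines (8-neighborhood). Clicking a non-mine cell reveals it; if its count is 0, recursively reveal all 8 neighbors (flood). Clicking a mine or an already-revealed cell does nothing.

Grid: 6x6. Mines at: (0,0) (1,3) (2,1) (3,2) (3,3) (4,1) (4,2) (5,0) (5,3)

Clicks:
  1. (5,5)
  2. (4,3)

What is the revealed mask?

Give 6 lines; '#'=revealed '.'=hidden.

Click 1 (5,5) count=0: revealed 12 new [(0,4) (0,5) (1,4) (1,5) (2,4) (2,5) (3,4) (3,5) (4,4) (4,5) (5,4) (5,5)] -> total=12
Click 2 (4,3) count=4: revealed 1 new [(4,3)] -> total=13

Answer: ....##
....##
....##
....##
...###
....##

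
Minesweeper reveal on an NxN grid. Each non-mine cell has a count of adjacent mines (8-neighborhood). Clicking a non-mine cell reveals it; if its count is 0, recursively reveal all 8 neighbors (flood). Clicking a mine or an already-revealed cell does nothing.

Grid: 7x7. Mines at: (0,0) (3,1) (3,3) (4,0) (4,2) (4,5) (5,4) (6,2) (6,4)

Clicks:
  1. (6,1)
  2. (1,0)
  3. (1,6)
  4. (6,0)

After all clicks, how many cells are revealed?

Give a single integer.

Click 1 (6,1) count=1: revealed 1 new [(6,1)] -> total=1
Click 2 (1,0) count=1: revealed 1 new [(1,0)] -> total=2
Click 3 (1,6) count=0: revealed 21 new [(0,1) (0,2) (0,3) (0,4) (0,5) (0,6) (1,1) (1,2) (1,3) (1,4) (1,5) (1,6) (2,1) (2,2) (2,3) (2,4) (2,5) (2,6) (3,4) (3,5) (3,6)] -> total=23
Click 4 (6,0) count=0: revealed 3 new [(5,0) (5,1) (6,0)] -> total=26

Answer: 26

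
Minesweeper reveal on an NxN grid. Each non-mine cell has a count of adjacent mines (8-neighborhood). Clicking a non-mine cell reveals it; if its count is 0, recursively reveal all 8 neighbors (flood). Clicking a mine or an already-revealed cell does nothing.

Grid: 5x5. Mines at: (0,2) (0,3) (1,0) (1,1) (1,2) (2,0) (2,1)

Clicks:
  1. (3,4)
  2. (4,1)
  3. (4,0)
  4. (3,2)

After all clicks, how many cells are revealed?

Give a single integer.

Answer: 15

Derivation:
Click 1 (3,4) count=0: revealed 15 new [(1,3) (1,4) (2,2) (2,3) (2,4) (3,0) (3,1) (3,2) (3,3) (3,4) (4,0) (4,1) (4,2) (4,3) (4,4)] -> total=15
Click 2 (4,1) count=0: revealed 0 new [(none)] -> total=15
Click 3 (4,0) count=0: revealed 0 new [(none)] -> total=15
Click 4 (3,2) count=1: revealed 0 new [(none)] -> total=15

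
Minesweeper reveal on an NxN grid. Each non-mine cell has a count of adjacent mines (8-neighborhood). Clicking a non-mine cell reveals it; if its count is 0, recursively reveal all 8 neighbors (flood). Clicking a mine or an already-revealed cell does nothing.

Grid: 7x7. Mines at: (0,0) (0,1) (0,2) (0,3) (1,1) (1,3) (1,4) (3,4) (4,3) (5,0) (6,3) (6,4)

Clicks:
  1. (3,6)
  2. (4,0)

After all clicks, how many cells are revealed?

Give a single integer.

Click 1 (3,6) count=0: revealed 14 new [(0,5) (0,6) (1,5) (1,6) (2,5) (2,6) (3,5) (3,6) (4,5) (4,6) (5,5) (5,6) (6,5) (6,6)] -> total=14
Click 2 (4,0) count=1: revealed 1 new [(4,0)] -> total=15

Answer: 15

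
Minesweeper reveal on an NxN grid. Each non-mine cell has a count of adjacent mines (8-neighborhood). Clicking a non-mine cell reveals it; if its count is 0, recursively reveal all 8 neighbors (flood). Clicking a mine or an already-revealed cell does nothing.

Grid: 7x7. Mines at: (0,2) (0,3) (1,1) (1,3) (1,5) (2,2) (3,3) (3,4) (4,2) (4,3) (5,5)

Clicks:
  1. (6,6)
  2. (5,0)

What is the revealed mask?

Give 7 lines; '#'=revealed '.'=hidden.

Click 1 (6,6) count=1: revealed 1 new [(6,6)] -> total=1
Click 2 (5,0) count=0: revealed 16 new [(2,0) (2,1) (3,0) (3,1) (4,0) (4,1) (5,0) (5,1) (5,2) (5,3) (5,4) (6,0) (6,1) (6,2) (6,3) (6,4)] -> total=17

Answer: .......
.......
##.....
##.....
##.....
#####..
#####.#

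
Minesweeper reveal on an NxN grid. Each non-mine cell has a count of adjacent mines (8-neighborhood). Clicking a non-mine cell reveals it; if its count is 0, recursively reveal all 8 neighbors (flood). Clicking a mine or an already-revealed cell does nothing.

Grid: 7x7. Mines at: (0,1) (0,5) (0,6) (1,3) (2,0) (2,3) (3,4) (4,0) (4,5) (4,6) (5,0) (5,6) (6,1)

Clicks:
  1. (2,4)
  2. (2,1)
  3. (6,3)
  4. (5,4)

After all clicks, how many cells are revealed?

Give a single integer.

Answer: 18

Derivation:
Click 1 (2,4) count=3: revealed 1 new [(2,4)] -> total=1
Click 2 (2,1) count=1: revealed 1 new [(2,1)] -> total=2
Click 3 (6,3) count=0: revealed 16 new [(3,1) (3,2) (3,3) (4,1) (4,2) (4,3) (4,4) (5,1) (5,2) (5,3) (5,4) (5,5) (6,2) (6,3) (6,4) (6,5)] -> total=18
Click 4 (5,4) count=1: revealed 0 new [(none)] -> total=18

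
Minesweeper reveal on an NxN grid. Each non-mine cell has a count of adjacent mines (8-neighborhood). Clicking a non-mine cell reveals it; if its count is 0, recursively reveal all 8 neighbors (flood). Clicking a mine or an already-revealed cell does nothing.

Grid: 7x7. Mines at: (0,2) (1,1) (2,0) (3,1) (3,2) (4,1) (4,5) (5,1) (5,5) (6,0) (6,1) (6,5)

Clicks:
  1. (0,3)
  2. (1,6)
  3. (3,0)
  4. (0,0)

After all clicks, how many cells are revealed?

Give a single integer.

Click 1 (0,3) count=1: revealed 1 new [(0,3)] -> total=1
Click 2 (1,6) count=0: revealed 15 new [(0,4) (0,5) (0,6) (1,3) (1,4) (1,5) (1,6) (2,3) (2,4) (2,5) (2,6) (3,3) (3,4) (3,5) (3,6)] -> total=16
Click 3 (3,0) count=3: revealed 1 new [(3,0)] -> total=17
Click 4 (0,0) count=1: revealed 1 new [(0,0)] -> total=18

Answer: 18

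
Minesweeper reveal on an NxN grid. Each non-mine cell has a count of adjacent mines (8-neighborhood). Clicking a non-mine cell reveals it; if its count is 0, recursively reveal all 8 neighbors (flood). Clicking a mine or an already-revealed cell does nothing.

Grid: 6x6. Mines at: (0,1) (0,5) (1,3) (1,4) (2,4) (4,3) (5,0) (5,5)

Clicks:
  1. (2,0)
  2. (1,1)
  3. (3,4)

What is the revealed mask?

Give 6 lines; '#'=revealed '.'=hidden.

Answer: ......
###...
###...
###.#.
###...
......

Derivation:
Click 1 (2,0) count=0: revealed 12 new [(1,0) (1,1) (1,2) (2,0) (2,1) (2,2) (3,0) (3,1) (3,2) (4,0) (4,1) (4,2)] -> total=12
Click 2 (1,1) count=1: revealed 0 new [(none)] -> total=12
Click 3 (3,4) count=2: revealed 1 new [(3,4)] -> total=13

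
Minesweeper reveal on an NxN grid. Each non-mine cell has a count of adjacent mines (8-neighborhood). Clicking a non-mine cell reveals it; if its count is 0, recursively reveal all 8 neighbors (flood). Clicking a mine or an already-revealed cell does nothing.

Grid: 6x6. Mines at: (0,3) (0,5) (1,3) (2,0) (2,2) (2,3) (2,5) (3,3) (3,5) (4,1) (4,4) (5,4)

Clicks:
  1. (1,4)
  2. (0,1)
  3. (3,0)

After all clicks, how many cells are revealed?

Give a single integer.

Answer: 8

Derivation:
Click 1 (1,4) count=5: revealed 1 new [(1,4)] -> total=1
Click 2 (0,1) count=0: revealed 6 new [(0,0) (0,1) (0,2) (1,0) (1,1) (1,2)] -> total=7
Click 3 (3,0) count=2: revealed 1 new [(3,0)] -> total=8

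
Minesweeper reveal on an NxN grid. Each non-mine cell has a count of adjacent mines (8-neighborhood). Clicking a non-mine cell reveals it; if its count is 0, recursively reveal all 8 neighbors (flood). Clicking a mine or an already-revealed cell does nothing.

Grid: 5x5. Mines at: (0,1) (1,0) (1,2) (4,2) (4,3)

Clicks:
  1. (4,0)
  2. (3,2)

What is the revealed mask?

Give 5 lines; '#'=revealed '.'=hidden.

Click 1 (4,0) count=0: revealed 6 new [(2,0) (2,1) (3,0) (3,1) (4,0) (4,1)] -> total=6
Click 2 (3,2) count=2: revealed 1 new [(3,2)] -> total=7

Answer: .....
.....
##...
###..
##...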